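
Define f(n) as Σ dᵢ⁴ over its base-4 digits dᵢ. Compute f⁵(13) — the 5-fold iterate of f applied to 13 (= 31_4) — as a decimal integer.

16

13 = (3,1)_4 → 3⁴ + 1⁴ = 82
82 = (1,1,0,2)_4 → 1⁴ + 1⁴ + 0⁴ + 2⁴ = 18
18 = (1,0,2)_4 → 1⁴ + 0⁴ + 2⁴ = 17
17 = (1,0,1)_4 → 1⁴ + 0⁴ + 1⁴ = 2
2 = (2)_4 → 2⁴ = 16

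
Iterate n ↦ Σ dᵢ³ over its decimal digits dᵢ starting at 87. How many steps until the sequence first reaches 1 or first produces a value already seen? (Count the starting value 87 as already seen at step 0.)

9

87 → 8³ + 7³ = 855
855 → 8³ + 5³ + 5³ = 762
762 → 7³ + 6³ + 2³ = 567
567 → 5³ + 6³ + 7³ = 684
684 → 6³ + 8³ + 4³ = 792
792 → 7³ + 9³ + 2³ = 1080
1080 → 1³ + 0³ + 8³ + 0³ = 513
513 → 5³ + 1³ + 3³ = 153
153 → 1³ + 5³ + 3³ = 153  — 153 repeats.
That took 9 steps.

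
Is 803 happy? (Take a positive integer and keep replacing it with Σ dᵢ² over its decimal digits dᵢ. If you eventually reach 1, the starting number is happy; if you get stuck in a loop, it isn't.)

not happy

803 → 73
73 → 58
58 → 89
89 → 145
145 → 42
42 → 20
20 → 4
4 → 16
16 → 37
37 → 58  — 58 already seen; the sequence cycles without reaching 1.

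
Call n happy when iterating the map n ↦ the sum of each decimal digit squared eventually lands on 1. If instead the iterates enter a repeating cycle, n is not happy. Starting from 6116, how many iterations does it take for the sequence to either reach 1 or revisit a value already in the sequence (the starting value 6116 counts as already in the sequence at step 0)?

6116 → 6² + 1² + 1² + 6² = 36 + 1 + 1 + 36 = 74
74 → 7² + 4² = 49 + 16 = 65
65 → 6² + 5² = 36 + 25 = 61
61 → 6² + 1² = 36 + 1 = 37
37 → 3² + 7² = 9 + 49 = 58
58 → 5² + 8² = 25 + 64 = 89
89 → 8² + 9² = 64 + 81 = 145
145 → 1² + 4² + 5² = 1 + 16 + 25 = 42
42 → 4² + 2² = 16 + 4 = 20
20 → 2² + 0² = 4 + 0 = 4
4 → 4² = 16
16 → 1² + 6² = 1 + 36 = 37  — 37 repeats.
That took 12 steps.

12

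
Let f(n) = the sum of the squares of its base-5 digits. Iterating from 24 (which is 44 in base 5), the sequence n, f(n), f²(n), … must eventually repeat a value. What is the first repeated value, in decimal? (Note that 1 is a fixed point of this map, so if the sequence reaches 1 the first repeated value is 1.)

24 = (4,4)_5 → 32
32 = (1,1,2)_5 → 6
6 = (1,1)_5 → 2
2 = (2)_5 → 4
4 = (4)_5 → 16
16 = (3,1)_5 → 10
10 = (2,0)_5 → 4  — 4 already appeared earlier.

4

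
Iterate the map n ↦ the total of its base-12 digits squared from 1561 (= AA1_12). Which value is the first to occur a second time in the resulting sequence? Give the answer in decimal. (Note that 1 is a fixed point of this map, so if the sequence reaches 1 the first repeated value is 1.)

25

1561 = (10,10,1)_12 → 10² + 10² + 1² = 100 + 100 + 1 = 201
201 = (1,4,9)_12 → 1² + 4² + 9² = 1 + 16 + 81 = 98
98 = (8,2)_12 → 8² + 2² = 64 + 4 = 68
68 = (5,8)_12 → 5² + 8² = 25 + 64 = 89
89 = (7,5)_12 → 7² + 5² = 49 + 25 = 74
74 = (6,2)_12 → 6² + 2² = 36 + 4 = 40
40 = (3,4)_12 → 3² + 4² = 9 + 16 = 25
25 = (2,1)_12 → 2² + 1² = 4 + 1 = 5
5 = (5)_12 → 5² = 25  — 25 already appeared earlier.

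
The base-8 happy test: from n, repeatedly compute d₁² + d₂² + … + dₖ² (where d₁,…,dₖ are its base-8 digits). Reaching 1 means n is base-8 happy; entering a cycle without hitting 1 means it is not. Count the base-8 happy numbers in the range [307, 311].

307: 307 → 61 → 74 → 6 → 36 → 32 → 16 → 4 → 16  — not base-8 happy
308: 308 → 68 → 17 → 5 → 25 → 10 → 5  — not base-8 happy
309: 309 → 77 → 27 → 18 → 8 → 1  — base-8 happy
310: 310 → 88 → 10 → 5 → 25 → 10  — not base-8 happy
311: 311 → 101 → 42 → 29 → 34 → 20 → 20  — not base-8 happy
base-8 happy: 309

1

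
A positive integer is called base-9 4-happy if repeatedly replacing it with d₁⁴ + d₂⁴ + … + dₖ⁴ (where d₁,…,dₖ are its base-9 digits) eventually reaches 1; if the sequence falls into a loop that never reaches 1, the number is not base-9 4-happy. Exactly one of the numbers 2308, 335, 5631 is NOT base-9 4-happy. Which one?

2308: 2308 → 594 → 2482 → 3188 → 434 → 722 → 8208 → 114 → 1378 → 4098 → 1956 → 1394 → 8194 → 290 → 722  — repeats 722 (not base-9 4-happy)
335: 335 → 273 → 243 → 81 → 1  — reaches 1 (base-9 4-happy)
5631: 5631 → 5249 → 4819 → 2433 → 243 → 81 → 1  — reaches 1 (base-9 4-happy)

2308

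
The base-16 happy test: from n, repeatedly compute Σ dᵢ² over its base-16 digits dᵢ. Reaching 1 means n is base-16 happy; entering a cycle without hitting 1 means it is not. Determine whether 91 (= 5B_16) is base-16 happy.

91 = (5,11)_16 → 146
146 = (9,2)_16 → 85
85 = (5,5)_16 → 50
50 = (3,2)_16 → 13
13 = (13)_16 → 169
169 = (10,9)_16 → 181
181 = (11,5)_16 → 146  — 146 already seen; the sequence cycles without reaching 1.

not base-16 happy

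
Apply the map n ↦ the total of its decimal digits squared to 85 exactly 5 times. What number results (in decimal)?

4

85 → 8² + 5² = 89
89 → 8² + 9² = 145
145 → 1² + 4² + 5² = 42
42 → 4² + 2² = 20
20 → 2² + 0² = 4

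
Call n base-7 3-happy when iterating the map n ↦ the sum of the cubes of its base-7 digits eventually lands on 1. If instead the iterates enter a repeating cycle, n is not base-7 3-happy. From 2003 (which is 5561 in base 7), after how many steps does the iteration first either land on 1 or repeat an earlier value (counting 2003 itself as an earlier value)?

12

2003 = (5,5,6,1)_7 → 5³ + 5³ + 6³ + 1³ = 125 + 125 + 216 + 1 = 467
467 = (1,2,3,5)_7 → 1³ + 2³ + 3³ + 5³ = 1 + 8 + 27 + 125 = 161
161 = (3,2,0)_7 → 3³ + 2³ + 0³ = 27 + 8 + 0 = 35
35 = (5,0)_7 → 5³ + 0³ = 125 + 0 = 125
125 = (2,3,6)_7 → 2³ + 3³ + 6³ = 8 + 27 + 216 = 251
251 = (5,0,6)_7 → 5³ + 0³ + 6³ = 125 + 0 + 216 = 341
341 = (6,6,5)_7 → 6³ + 6³ + 5³ = 216 + 216 + 125 = 557
557 = (1,4,2,4)_7 → 1³ + 4³ + 2³ + 4³ = 1 + 64 + 8 + 64 = 137
137 = (2,5,4)_7 → 2³ + 5³ + 4³ = 8 + 125 + 64 = 197
197 = (4,0,1)_7 → 4³ + 0³ + 1³ = 64 + 0 + 1 = 65
65 = (1,2,2)_7 → 1³ + 2³ + 2³ = 1 + 8 + 8 = 17
17 = (2,3)_7 → 2³ + 3³ = 8 + 27 = 35  — 35 repeats.
That took 12 steps.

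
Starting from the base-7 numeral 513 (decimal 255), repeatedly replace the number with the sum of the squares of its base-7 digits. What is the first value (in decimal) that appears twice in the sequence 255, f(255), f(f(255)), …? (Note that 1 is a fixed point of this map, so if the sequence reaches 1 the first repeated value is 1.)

25

255 = (5,1,3)_7 → 35
35 = (5,0)_7 → 25
25 = (3,4)_7 → 25  — 25 already appeared earlier.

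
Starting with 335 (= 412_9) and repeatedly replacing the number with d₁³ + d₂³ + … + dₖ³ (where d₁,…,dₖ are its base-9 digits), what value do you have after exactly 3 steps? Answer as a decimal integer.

335 = (4,1,2)_9 → 4³ + 1³ + 2³ = 73
73 = (8,1)_9 → 8³ + 1³ = 513
513 = (6,3,0)_9 → 6³ + 3³ + 0³ = 243

243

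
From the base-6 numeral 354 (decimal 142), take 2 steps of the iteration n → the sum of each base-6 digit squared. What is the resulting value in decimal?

9

142 = (3,5,4)_6 → 3² + 5² + 4² = 9 + 25 + 16 = 50
50 = (1,2,2)_6 → 1² + 2² + 2² = 1 + 4 + 4 = 9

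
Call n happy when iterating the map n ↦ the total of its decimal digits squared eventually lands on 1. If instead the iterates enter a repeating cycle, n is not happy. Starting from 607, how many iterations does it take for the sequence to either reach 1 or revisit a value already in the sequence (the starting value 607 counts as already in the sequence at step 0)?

10

607 → 6² + 0² + 7² = 85
85 → 8² + 5² = 89
89 → 8² + 9² = 145
145 → 1² + 4² + 5² = 42
42 → 4² + 2² = 20
20 → 2² + 0² = 4
4 → 4² = 16
16 → 1² + 6² = 37
37 → 3² + 7² = 58
58 → 5² + 8² = 89  — 89 repeats.
That took 10 steps.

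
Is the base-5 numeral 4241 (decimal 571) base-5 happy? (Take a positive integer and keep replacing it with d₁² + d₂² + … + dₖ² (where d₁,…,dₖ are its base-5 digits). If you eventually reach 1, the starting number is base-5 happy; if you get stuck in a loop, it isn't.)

571 = (4,2,4,1)_5 → 4² + 2² + 4² + 1² = 16 + 4 + 16 + 1 = 37
37 = (1,2,2)_5 → 1² + 2² + 2² = 1 + 4 + 4 = 9
9 = (1,4)_5 → 1² + 4² = 1 + 16 = 17
17 = (3,2)_5 → 3² + 2² = 9 + 4 = 13
13 = (2,3)_5 → 2² + 3² = 4 + 9 = 13  — 13 already seen; the sequence cycles without reaching 1.

not base-5 happy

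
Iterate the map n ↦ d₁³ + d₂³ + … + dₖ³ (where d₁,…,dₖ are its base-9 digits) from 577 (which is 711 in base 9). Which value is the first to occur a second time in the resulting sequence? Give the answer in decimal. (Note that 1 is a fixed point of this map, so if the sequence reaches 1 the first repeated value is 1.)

1

577 = (7,1,1)_9 → 7³ + 1³ + 1³ = 343 + 1 + 1 = 345
345 = (4,2,3)_9 → 4³ + 2³ + 3³ = 64 + 8 + 27 = 99
99 = (1,2,0)_9 → 1³ + 2³ + 0³ = 1 + 8 + 0 = 9
9 = (1,0)_9 → 1³ + 0³ = 1 + 0 = 1  — reached the fixed point 1.
1 → 1, so 1 is the first repeated value.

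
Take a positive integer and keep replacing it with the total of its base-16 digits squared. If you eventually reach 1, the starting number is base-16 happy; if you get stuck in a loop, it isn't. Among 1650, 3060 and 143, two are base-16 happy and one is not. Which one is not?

3060

1650: 1650 → 89 → 106 → 136 → 128 → 64 → 16 → 1  — reaches 1 (base-16 happy)
3060: 3060 → 362 → 137 → 145 → 82 → 29 → 170 → 200 → 208 → 169 → 181 → 146 → 85 → 50 → 13 → 169  — repeats 169 (not base-16 happy)
143: 143 → 289 → 6 → 36 → 20 → 17 → 2 → 4 → 16 → 1  — reaches 1 (base-16 happy)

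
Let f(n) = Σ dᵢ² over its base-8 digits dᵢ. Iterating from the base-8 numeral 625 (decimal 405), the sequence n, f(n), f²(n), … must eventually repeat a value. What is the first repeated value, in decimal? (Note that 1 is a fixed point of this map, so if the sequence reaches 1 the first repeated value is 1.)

4

405 = (6,2,5)_8 → 65
65 = (1,0,1)_8 → 2
2 = (2)_8 → 4
4 = (4)_8 → 16
16 = (2,0)_8 → 4  — 4 already appeared earlier.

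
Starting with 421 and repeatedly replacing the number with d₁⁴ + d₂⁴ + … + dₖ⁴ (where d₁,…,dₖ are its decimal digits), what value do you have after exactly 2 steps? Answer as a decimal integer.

2498

421 → 273
273 → 2498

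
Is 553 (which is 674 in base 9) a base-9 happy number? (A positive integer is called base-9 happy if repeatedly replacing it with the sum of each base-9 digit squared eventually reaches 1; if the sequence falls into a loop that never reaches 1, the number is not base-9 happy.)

553 = (6,7,4)_9 → 101
101 = (1,2,2)_9 → 9
9 = (1,0)_9 → 1  — reached 1.

base-9 happy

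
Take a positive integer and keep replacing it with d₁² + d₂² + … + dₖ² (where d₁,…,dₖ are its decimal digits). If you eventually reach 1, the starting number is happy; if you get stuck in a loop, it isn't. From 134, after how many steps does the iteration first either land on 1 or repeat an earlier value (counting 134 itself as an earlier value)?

11

134 → 1² + 3² + 4² = 26
26 → 2² + 6² = 40
40 → 4² + 0² = 16
16 → 1² + 6² = 37
37 → 3² + 7² = 58
58 → 5² + 8² = 89
89 → 8² + 9² = 145
145 → 1² + 4² + 5² = 42
42 → 4² + 2² = 20
20 → 2² + 0² = 4
4 → 4² = 16  — 16 repeats.
That took 11 steps.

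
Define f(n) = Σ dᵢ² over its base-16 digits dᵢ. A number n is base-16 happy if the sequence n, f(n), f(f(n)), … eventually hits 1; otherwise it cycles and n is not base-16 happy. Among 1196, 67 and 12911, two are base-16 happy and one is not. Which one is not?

1196: 1196 → 260 → 17 → 2 → 4 → 16 → 1  — reaches 1 (base-16 happy)
67: 67 → 25 → 82 → 29 → 170 → 200 → 208 → 169 → 181 → 146 → 85 → 50 → 13 → 169  — repeats 169 (not base-16 happy)
12911: 12911 → 274 → 6 → 36 → 20 → 17 → 2 → 4 → 16 → 1  — reaches 1 (base-16 happy)

67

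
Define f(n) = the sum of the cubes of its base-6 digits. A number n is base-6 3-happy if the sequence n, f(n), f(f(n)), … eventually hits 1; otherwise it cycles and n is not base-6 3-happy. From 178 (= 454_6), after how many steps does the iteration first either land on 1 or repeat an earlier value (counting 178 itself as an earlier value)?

178 = (4,5,4)_6 → 4³ + 5³ + 4³ = 253
253 = (1,1,0,1)_6 → 1³ + 1³ + 0³ + 1³ = 3
3 = (3)_6 → 3³ = 27
27 = (4,3)_6 → 4³ + 3³ = 91
91 = (2,3,1)_6 → 2³ + 3³ + 1³ = 36
36 = (1,0,0)_6 → 1³ + 0³ + 0³ = 1  — reached 1.
That took 6 steps.

6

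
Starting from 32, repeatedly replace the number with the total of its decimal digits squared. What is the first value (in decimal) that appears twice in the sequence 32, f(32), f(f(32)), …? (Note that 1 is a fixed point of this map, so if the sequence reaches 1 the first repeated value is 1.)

1

32 → 13
13 → 10
10 → 1  — reached the fixed point 1.
1 → 1, so 1 is the first repeated value.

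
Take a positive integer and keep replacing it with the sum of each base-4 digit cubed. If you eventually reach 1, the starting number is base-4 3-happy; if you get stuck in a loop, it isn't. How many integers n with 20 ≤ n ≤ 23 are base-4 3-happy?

20: 20 → 2 → 8 → 8  — not base-4 3-happy
21: 21 → 3 → 27 → 36 → 9 → 9  — not base-4 3-happy
22: 22 → 10 → 16 → 1  — base-4 3-happy
23: 23 → 29 → 29  — not base-4 3-happy
base-4 3-happy: 22

1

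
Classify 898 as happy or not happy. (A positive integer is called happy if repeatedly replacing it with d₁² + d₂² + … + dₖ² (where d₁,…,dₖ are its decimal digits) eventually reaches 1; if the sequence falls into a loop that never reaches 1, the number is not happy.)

898 → 209
209 → 85
85 → 89
89 → 145
145 → 42
42 → 20
20 → 4
4 → 16
16 → 37
37 → 58
58 → 89  — 89 already seen; the sequence cycles without reaching 1.

not happy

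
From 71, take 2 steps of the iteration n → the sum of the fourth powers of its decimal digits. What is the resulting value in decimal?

288

71 → 7⁴ + 1⁴ = 2401 + 1 = 2402
2402 → 2⁴ + 4⁴ + 0⁴ + 2⁴ = 16 + 256 + 0 + 16 = 288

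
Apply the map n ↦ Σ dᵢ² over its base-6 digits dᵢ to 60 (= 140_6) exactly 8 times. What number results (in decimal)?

60 = (1,4,0)_6 → 1² + 4² + 0² = 17
17 = (2,5)_6 → 2² + 5² = 29
29 = (4,5)_6 → 4² + 5² = 41
41 = (1,0,5)_6 → 1² + 0² + 5² = 26
26 = (4,2)_6 → 4² + 2² = 20
20 = (3,2)_6 → 3² + 2² = 13
13 = (2,1)_6 → 2² + 1² = 5
5 = (5)_6 → 5² = 25

25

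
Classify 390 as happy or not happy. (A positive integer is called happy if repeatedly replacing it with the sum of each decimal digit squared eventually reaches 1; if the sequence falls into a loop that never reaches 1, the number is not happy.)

not happy

390 → 90
90 → 81
81 → 65
65 → 61
61 → 37
37 → 58
58 → 89
89 → 145
145 → 42
42 → 20
20 → 4
4 → 16
16 → 37  — 37 already seen; the sequence cycles without reaching 1.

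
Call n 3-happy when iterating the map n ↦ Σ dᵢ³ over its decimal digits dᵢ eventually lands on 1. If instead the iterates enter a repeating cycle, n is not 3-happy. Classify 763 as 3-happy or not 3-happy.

763 → 7³ + 6³ + 3³ = 586
586 → 5³ + 8³ + 6³ = 853
853 → 8³ + 5³ + 3³ = 664
664 → 6³ + 6³ + 4³ = 496
496 → 4³ + 9³ + 6³ = 1009
1009 → 1³ + 0³ + 0³ + 9³ = 730
730 → 7³ + 3³ + 0³ = 370
370 → 3³ + 7³ + 0³ = 370  — 370 already seen; the sequence cycles without reaching 1.

not 3-happy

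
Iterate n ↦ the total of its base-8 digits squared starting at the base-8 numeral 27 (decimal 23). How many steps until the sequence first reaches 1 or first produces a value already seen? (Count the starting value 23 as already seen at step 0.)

9

23 = (2,7)_8 → 2² + 7² = 4 + 49 = 53
53 = (6,5)_8 → 6² + 5² = 36 + 25 = 61
61 = (7,5)_8 → 7² + 5² = 49 + 25 = 74
74 = (1,1,2)_8 → 1² + 1² + 2² = 1 + 1 + 4 = 6
6 = (6)_8 → 6² = 36
36 = (4,4)_8 → 4² + 4² = 16 + 16 = 32
32 = (4,0)_8 → 4² + 0² = 16 + 0 = 16
16 = (2,0)_8 → 2² + 0² = 4 + 0 = 4
4 = (4)_8 → 4² = 16  — 16 repeats.
That took 9 steps.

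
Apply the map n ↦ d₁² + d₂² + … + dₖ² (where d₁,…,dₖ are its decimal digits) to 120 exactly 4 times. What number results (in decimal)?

85

120 → 1² + 2² + 0² = 1 + 4 + 0 = 5
5 → 5² = 25
25 → 2² + 5² = 4 + 25 = 29
29 → 2² + 9² = 4 + 81 = 85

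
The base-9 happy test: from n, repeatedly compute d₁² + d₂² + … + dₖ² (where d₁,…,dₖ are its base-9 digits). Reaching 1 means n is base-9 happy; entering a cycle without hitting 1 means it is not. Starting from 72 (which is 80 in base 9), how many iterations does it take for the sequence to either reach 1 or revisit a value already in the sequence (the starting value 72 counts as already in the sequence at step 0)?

3

72 = (8,0)_9 → 64
64 = (7,1)_9 → 50
50 = (5,5)_9 → 50  — 50 repeats.
That took 3 steps.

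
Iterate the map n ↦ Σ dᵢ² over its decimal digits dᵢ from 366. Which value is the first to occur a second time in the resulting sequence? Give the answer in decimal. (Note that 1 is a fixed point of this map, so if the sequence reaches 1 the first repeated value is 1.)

37

366 → 3² + 6² + 6² = 9 + 36 + 36 = 81
81 → 8² + 1² = 64 + 1 = 65
65 → 6² + 5² = 36 + 25 = 61
61 → 6² + 1² = 36 + 1 = 37
37 → 3² + 7² = 9 + 49 = 58
58 → 5² + 8² = 25 + 64 = 89
89 → 8² + 9² = 64 + 81 = 145
145 → 1² + 4² + 5² = 1 + 16 + 25 = 42
42 → 4² + 2² = 16 + 4 = 20
20 → 2² + 0² = 4 + 0 = 4
4 → 4² = 16
16 → 1² + 6² = 1 + 36 = 37  — 37 already appeared earlier.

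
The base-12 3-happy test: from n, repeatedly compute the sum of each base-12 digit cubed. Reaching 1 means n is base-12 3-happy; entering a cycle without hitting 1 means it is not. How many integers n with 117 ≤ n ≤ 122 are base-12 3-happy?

3

117: 117 → 1458 → 1217 → 762 → 368 → 736 → 190 → 1028 → 856 → 1520 → 1728 → 1  — base-12 3-happy
118: 118 → 1729 → 2 → 8 → 512 → 755 → 1464 → 1008 → 343 → 415 → 1351 → 1136 → 1855 → 1344 → 793 → 342 → 288 → 8  — not base-12 3-happy
119: 119 → 2060 → 548 → 1268 → 1753 → 10 → 1000 → 1611 → 1366 → 1854 → 1217 → 762 → 368 → 736 → 190 → 1028 → 856 → 1520 → 1728 → 1  — base-12 3-happy
120: 120 → 1000 → 1611 → 1366 → 1854 → 1217 → 762 → 368 → 736 → 190 → 1028 → 856 → 1520 → 1728 → 1  — base-12 3-happy
121: 121 → 1001 → 1672 → 1738 → 1001  — not base-12 3-happy
122: 122 → 1008 → 343 → 415 → 1351 → 1136 → 1855 → 1344 → 793 → 342 → 288 → 8 → 512 → 755 → 1464 → 1008  — not base-12 3-happy
base-12 3-happy: 117, 119, 120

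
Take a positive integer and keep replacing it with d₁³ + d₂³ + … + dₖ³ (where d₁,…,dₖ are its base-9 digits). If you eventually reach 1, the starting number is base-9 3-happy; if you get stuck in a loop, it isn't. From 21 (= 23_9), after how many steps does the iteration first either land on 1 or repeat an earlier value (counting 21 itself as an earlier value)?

6

21 = (2,3)_9 → 2³ + 3³ = 35
35 = (3,8)_9 → 3³ + 8³ = 539
539 = (6,5,8)_9 → 6³ + 5³ + 8³ = 853
853 = (1,1,4,7)_9 → 1³ + 1³ + 4³ + 7³ = 409
409 = (5,0,4)_9 → 5³ + 0³ + 4³ = 189
189 = (2,3,0)_9 → 2³ + 3³ + 0³ = 35  — 35 repeats.
That took 6 steps.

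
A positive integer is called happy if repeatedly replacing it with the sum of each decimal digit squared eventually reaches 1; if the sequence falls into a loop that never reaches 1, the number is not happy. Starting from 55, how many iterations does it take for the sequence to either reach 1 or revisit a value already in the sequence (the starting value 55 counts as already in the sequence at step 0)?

55 → 5² + 5² = 50
50 → 5² + 0² = 25
25 → 2² + 5² = 29
29 → 2² + 9² = 85
85 → 8² + 5² = 89
89 → 8² + 9² = 145
145 → 1² + 4² + 5² = 42
42 → 4² + 2² = 20
20 → 2² + 0² = 4
4 → 4² = 16
16 → 1² + 6² = 37
37 → 3² + 7² = 58
58 → 5² + 8² = 89  — 89 repeats.
That took 13 steps.

13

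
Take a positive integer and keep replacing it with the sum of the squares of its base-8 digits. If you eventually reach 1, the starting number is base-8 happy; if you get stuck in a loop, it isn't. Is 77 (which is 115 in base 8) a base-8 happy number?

base-8 happy

77 = (1,1,5)_8 → 1² + 1² + 5² = 27
27 = (3,3)_8 → 3² + 3² = 18
18 = (2,2)_8 → 2² + 2² = 8
8 = (1,0)_8 → 1² + 0² = 1  — reached 1.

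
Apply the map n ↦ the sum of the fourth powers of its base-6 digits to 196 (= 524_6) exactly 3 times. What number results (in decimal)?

196 = (5,2,4)_6 → 5⁴ + 2⁴ + 4⁴ = 897
897 = (4,0,5,3)_6 → 4⁴ + 0⁴ + 5⁴ + 3⁴ = 962
962 = (4,2,4,2)_6 → 4⁴ + 2⁴ + 4⁴ + 2⁴ = 544

544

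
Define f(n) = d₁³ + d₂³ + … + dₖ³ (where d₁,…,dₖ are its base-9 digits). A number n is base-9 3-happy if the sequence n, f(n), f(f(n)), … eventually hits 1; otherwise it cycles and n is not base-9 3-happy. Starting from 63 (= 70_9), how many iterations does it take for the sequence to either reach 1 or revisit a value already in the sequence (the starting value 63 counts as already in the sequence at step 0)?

63 = (7,0)_9 → 7³ + 0³ = 343 + 0 = 343
343 = (4,2,1)_9 → 4³ + 2³ + 1³ = 64 + 8 + 1 = 73
73 = (8,1)_9 → 8³ + 1³ = 512 + 1 = 513
513 = (6,3,0)_9 → 6³ + 3³ + 0³ = 216 + 27 + 0 = 243
243 = (3,0,0)_9 → 3³ + 0³ + 0³ = 27 + 0 + 0 = 27
27 = (3,0)_9 → 3³ + 0³ = 27 + 0 = 27  — 27 repeats.
That took 6 steps.

6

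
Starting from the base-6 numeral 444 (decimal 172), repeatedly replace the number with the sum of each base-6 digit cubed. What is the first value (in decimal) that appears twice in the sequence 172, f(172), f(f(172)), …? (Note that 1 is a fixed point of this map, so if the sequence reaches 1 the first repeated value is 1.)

172 = (4,4,4)_6 → 4³ + 4³ + 4³ = 64 + 64 + 64 = 192
192 = (5,2,0)_6 → 5³ + 2³ + 0³ = 125 + 8 + 0 = 133
133 = (3,4,1)_6 → 3³ + 4³ + 1³ = 27 + 64 + 1 = 92
92 = (2,3,2)_6 → 2³ + 3³ + 2³ = 8 + 27 + 8 = 43
43 = (1,1,1)_6 → 1³ + 1³ + 1³ = 1 + 1 + 1 = 3
3 = (3)_6 → 3³ = 27
27 = (4,3)_6 → 4³ + 3³ = 64 + 27 = 91
91 = (2,3,1)_6 → 2³ + 3³ + 1³ = 8 + 27 + 1 = 36
36 = (1,0,0)_6 → 1³ + 0³ + 0³ = 1 + 0 + 0 = 1  — reached the fixed point 1.
1 → 1, so 1 is the first repeated value.

1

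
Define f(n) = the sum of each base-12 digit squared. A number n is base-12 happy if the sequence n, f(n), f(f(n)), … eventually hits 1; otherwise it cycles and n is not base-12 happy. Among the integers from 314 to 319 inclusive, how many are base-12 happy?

1

314: 314 → 12 → 1  — base-12 happy
315: 315 → 17 → 26 → 8 → 64 → 41 → 34 → 104 → 128 → 164 → 66 → 61 → 26  — not base-12 happy
316: 316 → 24 → 4 → 16 → 17 → 26 → 8 → 64 → 41 → 34 → 104 → 128 → 164 → 66 → 61 → 26  — not base-12 happy
317: 317 → 33 → 85 → 50 → 20 → 65 → 50  — not base-12 happy
318: 318 → 44 → 73 → 37 → 10 → 100 → 80 → 100  — not base-12 happy
319: 319 → 57 → 97 → 65 → 50 → 20 → 65  — not base-12 happy
base-12 happy: 314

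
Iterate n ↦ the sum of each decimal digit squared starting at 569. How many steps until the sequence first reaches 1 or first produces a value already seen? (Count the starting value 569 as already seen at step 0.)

569 → 142
142 → 21
21 → 5
5 → 25
25 → 29
29 → 85
85 → 89
89 → 145
145 → 42
42 → 20
20 → 4
4 → 16
16 → 37
37 → 58
58 → 89  — 89 repeats.
That took 15 steps.

15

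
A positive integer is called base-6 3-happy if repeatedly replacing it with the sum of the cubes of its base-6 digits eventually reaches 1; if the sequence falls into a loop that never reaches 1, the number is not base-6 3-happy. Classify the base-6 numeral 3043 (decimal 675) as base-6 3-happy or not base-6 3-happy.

675 = (3,0,4,3)_6 → 3³ + 0³ + 4³ + 3³ = 118
118 = (3,1,4)_6 → 3³ + 1³ + 4³ = 92
92 = (2,3,2)_6 → 2³ + 3³ + 2³ = 43
43 = (1,1,1)_6 → 1³ + 1³ + 1³ = 3
3 = (3)_6 → 3³ = 27
27 = (4,3)_6 → 4³ + 3³ = 91
91 = (2,3,1)_6 → 2³ + 3³ + 1³ = 36
36 = (1,0,0)_6 → 1³ + 0³ + 0³ = 1  — reached 1.

base-6 3-happy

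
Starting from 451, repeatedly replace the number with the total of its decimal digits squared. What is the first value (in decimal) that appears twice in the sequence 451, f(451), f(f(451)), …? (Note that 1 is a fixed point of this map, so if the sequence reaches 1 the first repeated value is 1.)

42

451 → 4² + 5² + 1² = 42
42 → 4² + 2² = 20
20 → 2² + 0² = 4
4 → 4² = 16
16 → 1² + 6² = 37
37 → 3² + 7² = 58
58 → 5² + 8² = 89
89 → 8² + 9² = 145
145 → 1² + 4² + 5² = 42  — 42 already appeared earlier.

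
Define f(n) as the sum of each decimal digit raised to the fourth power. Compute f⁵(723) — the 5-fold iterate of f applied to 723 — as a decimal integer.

4338

723 → 7⁴ + 2⁴ + 3⁴ = 2401 + 16 + 81 = 2498
2498 → 2⁴ + 4⁴ + 9⁴ + 8⁴ = 16 + 256 + 6561 + 4096 = 10929
10929 → 1⁴ + 0⁴ + 9⁴ + 2⁴ + 9⁴ = 1 + 0 + 6561 + 16 + 6561 = 13139
13139 → 1⁴ + 3⁴ + 1⁴ + 3⁴ + 9⁴ = 1 + 81 + 1 + 81 + 6561 = 6725
6725 → 6⁴ + 7⁴ + 2⁴ + 5⁴ = 1296 + 2401 + 16 + 625 = 4338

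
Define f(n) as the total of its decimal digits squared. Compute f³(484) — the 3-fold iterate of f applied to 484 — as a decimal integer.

51

484 → 4² + 8² + 4² = 16 + 64 + 16 = 96
96 → 9² + 6² = 81 + 36 = 117
117 → 1² + 1² + 7² = 1 + 1 + 49 = 51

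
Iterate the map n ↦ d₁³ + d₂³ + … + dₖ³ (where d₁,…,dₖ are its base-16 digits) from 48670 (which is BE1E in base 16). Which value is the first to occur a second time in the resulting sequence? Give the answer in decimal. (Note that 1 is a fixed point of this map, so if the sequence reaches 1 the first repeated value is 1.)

1

48670 = (11,14,1,14)_16 → 6820
6820 = (1,10,10,4)_16 → 2065
2065 = (8,1,1)_16 → 514
514 = (2,0,2)_16 → 16
16 = (1,0)_16 → 1  — reached the fixed point 1.
1 → 1, so 1 is the first repeated value.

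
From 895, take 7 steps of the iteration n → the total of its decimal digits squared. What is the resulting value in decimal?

895 → 8² + 9² + 5² = 170
170 → 1² + 7² + 0² = 50
50 → 5² + 0² = 25
25 → 2² + 5² = 29
29 → 2² + 9² = 85
85 → 8² + 5² = 89
89 → 8² + 9² = 145

145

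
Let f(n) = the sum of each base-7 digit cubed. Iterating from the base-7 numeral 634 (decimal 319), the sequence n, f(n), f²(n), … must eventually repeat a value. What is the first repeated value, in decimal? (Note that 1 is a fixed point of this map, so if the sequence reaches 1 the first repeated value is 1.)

1

319 = (6,3,4)_7 → 6³ + 3³ + 4³ = 216 + 27 + 64 = 307
307 = (6,1,6)_7 → 6³ + 1³ + 6³ = 216 + 1 + 216 = 433
433 = (1,1,5,6)_7 → 1³ + 1³ + 5³ + 6³ = 1 + 1 + 125 + 216 = 343
343 = (1,0,0,0)_7 → 1³ + 0³ + 0³ + 0³ = 1 + 0 + 0 + 0 = 1  — reached the fixed point 1.
1 → 1, so 1 is the first repeated value.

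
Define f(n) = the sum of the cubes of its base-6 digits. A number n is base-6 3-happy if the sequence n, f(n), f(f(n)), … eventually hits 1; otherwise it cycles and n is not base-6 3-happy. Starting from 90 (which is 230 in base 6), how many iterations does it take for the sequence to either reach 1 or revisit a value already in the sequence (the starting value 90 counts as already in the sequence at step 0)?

90 = (2,3,0)_6 → 2³ + 3³ + 0³ = 8 + 27 + 0 = 35
35 = (5,5)_6 → 5³ + 5³ = 125 + 125 = 250
250 = (1,0,5,4)_6 → 1³ + 0³ + 5³ + 4³ = 1 + 0 + 125 + 64 = 190
190 = (5,1,4)_6 → 5³ + 1³ + 4³ = 125 + 1 + 64 = 190  — 190 repeats.
That took 4 steps.

4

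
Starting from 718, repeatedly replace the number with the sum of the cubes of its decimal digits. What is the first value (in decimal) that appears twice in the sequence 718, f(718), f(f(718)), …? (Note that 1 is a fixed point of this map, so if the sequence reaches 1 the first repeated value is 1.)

718 → 856
856 → 853
853 → 664
664 → 496
496 → 1009
1009 → 730
730 → 370
370 → 370  — 370 already appeared earlier.

370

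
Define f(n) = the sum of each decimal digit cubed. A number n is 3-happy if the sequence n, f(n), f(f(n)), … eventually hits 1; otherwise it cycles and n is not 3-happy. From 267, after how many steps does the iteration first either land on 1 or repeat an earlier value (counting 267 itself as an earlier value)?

267 → 567
567 → 684
684 → 792
792 → 1080
1080 → 513
513 → 153
153 → 153  — 153 repeats.
That took 7 steps.

7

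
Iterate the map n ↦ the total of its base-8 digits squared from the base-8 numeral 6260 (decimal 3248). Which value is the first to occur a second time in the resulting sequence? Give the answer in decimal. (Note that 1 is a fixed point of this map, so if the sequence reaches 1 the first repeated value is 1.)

1

3248 = (6,2,6,0)_8 → 6² + 2² + 6² + 0² = 76
76 = (1,1,4)_8 → 1² + 1² + 4² = 18
18 = (2,2)_8 → 2² + 2² = 8
8 = (1,0)_8 → 1² + 0² = 1  — reached the fixed point 1.
1 → 1, so 1 is the first repeated value.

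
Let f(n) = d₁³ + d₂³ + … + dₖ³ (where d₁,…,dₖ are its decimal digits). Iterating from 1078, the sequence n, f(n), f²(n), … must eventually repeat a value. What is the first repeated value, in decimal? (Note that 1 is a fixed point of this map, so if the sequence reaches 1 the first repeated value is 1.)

370

1078 → 1³ + 0³ + 7³ + 8³ = 856
856 → 8³ + 5³ + 6³ = 853
853 → 8³ + 5³ + 3³ = 664
664 → 6³ + 6³ + 4³ = 496
496 → 4³ + 9³ + 6³ = 1009
1009 → 1³ + 0³ + 0³ + 9³ = 730
730 → 7³ + 3³ + 0³ = 370
370 → 3³ + 7³ + 0³ = 370  — 370 already appeared earlier.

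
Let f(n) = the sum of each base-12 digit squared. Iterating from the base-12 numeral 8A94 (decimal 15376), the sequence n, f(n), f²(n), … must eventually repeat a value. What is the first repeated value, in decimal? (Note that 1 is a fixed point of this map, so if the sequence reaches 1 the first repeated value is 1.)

15376 = (8,10,9,4)_12 → 8² + 10² + 9² + 4² = 261
261 = (1,9,9)_12 → 1² + 9² + 9² = 163
163 = (1,1,7)_12 → 1² + 1² + 7² = 51
51 = (4,3)_12 → 4² + 3² = 25
25 = (2,1)_12 → 2² + 1² = 5
5 = (5)_12 → 5² = 25  — 25 already appeared earlier.

25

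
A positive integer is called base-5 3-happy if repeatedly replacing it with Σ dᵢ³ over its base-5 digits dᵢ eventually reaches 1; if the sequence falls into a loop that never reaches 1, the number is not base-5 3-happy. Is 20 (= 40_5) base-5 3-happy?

not base-5 3-happy

20 = (4,0)_5 → 4³ + 0³ = 64 + 0 = 64
64 = (2,2,4)_5 → 2³ + 2³ + 4³ = 8 + 8 + 64 = 80
80 = (3,1,0)_5 → 3³ + 1³ + 0³ = 27 + 1 + 0 = 28
28 = (1,0,3)_5 → 1³ + 0³ + 3³ = 1 + 0 + 27 = 28  — 28 already seen; the sequence cycles without reaching 1.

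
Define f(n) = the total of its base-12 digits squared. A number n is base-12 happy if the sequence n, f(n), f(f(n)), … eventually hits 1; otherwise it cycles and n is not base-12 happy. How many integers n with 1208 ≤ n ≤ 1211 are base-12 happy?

1

1208: 1208 → 144 → 1  (reaches 1)
1209: 1209 → 161 → 27 → 13 → 2 → 4 → 16 → 17 → 26 → 8 → 64 → 41 → 34 → 104 → 128 → 164 → 66 → 61 → 26  (repeats 26)
1210: 1210 → 180 → 10 → 100 → 80 → 100  (repeats 100)
1211: 1211 → 201 → 98 → 68 → 89 → 74 → 40 → 25 → 5 → 25  (repeats 25)
base-12 happy: 1208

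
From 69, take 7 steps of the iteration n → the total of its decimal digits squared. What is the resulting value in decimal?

69 → 6² + 9² = 36 + 81 = 117
117 → 1² + 1² + 7² = 1 + 1 + 49 = 51
51 → 5² + 1² = 25 + 1 = 26
26 → 2² + 6² = 4 + 36 = 40
40 → 4² + 0² = 16 + 0 = 16
16 → 1² + 6² = 1 + 36 = 37
37 → 3² + 7² = 9 + 49 = 58

58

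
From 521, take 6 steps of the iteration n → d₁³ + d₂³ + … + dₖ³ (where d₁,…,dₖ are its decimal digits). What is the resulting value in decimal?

371

521 → 5³ + 2³ + 1³ = 125 + 8 + 1 = 134
134 → 1³ + 3³ + 4³ = 1 + 27 + 64 = 92
92 → 9³ + 2³ = 729 + 8 = 737
737 → 7³ + 3³ + 7³ = 343 + 27 + 343 = 713
713 → 7³ + 1³ + 3³ = 343 + 1 + 27 = 371
371 → 3³ + 7³ + 1³ = 27 + 343 + 1 = 371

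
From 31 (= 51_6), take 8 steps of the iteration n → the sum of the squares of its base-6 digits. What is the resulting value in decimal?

31 = (5,1)_6 → 5² + 1² = 26
26 = (4,2)_6 → 4² + 2² = 20
20 = (3,2)_6 → 3² + 2² = 13
13 = (2,1)_6 → 2² + 1² = 5
5 = (5)_6 → 5² = 25
25 = (4,1)_6 → 4² + 1² = 17
17 = (2,5)_6 → 2² + 5² = 29
29 = (4,5)_6 → 4² + 5² = 41

41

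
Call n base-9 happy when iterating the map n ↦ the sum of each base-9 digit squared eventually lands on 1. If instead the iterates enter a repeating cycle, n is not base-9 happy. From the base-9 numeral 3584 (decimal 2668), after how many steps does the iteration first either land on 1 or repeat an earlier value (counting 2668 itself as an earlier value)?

6

2668 = (3,5,8,4)_9 → 3² + 5² + 8² + 4² = 9 + 25 + 64 + 16 = 114
114 = (1,3,6)_9 → 1² + 3² + 6² = 1 + 9 + 36 = 46
46 = (5,1)_9 → 5² + 1² = 25 + 1 = 26
26 = (2,8)_9 → 2² + 8² = 4 + 64 = 68
68 = (7,5)_9 → 7² + 5² = 49 + 25 = 74
74 = (8,2)_9 → 8² + 2² = 64 + 4 = 68  — 68 repeats.
That took 6 steps.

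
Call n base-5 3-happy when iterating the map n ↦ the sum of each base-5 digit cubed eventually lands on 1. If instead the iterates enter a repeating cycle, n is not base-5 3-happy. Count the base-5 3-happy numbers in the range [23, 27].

1

23: 23 → 91 → 55 → 9 → 65 → 35 → 9  (repeats 9)
24: 24 → 128 → 28 → 28  (repeats 28)
25: 25 → 1  (reaches 1)
26: 26 → 2 → 8 → 28 → 28  (repeats 28)
27: 27 → 9 → 65 → 35 → 9  (repeats 9)
base-5 3-happy: 25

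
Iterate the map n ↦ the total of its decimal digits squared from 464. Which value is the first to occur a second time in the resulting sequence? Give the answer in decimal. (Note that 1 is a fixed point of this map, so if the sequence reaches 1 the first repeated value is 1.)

1

464 → 4² + 6² + 4² = 68
68 → 6² + 8² = 100
100 → 1² + 0² + 0² = 1  — reached the fixed point 1.
1 → 1, so 1 is the first repeated value.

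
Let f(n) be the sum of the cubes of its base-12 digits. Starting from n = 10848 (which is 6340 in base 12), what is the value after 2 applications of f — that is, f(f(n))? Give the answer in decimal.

10848 = (6,3,4,0)_12 → 6³ + 3³ + 4³ + 0³ = 216 + 27 + 64 + 0 = 307
307 = (2,1,7)_12 → 2³ + 1³ + 7³ = 8 + 1 + 343 = 352

352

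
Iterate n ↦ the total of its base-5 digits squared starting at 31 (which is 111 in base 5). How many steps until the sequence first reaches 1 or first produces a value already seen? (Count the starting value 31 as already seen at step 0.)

31 = (1,1,1)_5 → 1² + 1² + 1² = 3
3 = (3)_5 → 3² = 9
9 = (1,4)_5 → 1² + 4² = 17
17 = (3,2)_5 → 3² + 2² = 13
13 = (2,3)_5 → 2² + 3² = 13  — 13 repeats.
That took 5 steps.

5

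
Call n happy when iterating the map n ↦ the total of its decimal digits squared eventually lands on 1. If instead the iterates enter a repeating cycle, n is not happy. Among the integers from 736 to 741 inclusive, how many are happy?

736: 736 → 94 → 97 → 130 → 10 → 1  — happy
737: 737 → 107 → 50 → 25 → 29 → 85 → 89 → 145 → 42 → 20 → 4 → 16 → 37 → 58 → 89  — not happy
738: 738 → 122 → 9 → 81 → 65 → 61 → 37 → 58 → 89 → 145 → 42 → 20 → 4 → 16 → 37  — not happy
739: 739 → 139 → 91 → 82 → 68 → 100 → 1  — happy
740: 740 → 65 → 61 → 37 → 58 → 89 → 145 → 42 → 20 → 4 → 16 → 37  — not happy
741: 741 → 66 → 72 → 53 → 34 → 25 → 29 → 85 → 89 → 145 → 42 → 20 → 4 → 16 → 37 → 58 → 89  — not happy
happy: 736, 739

2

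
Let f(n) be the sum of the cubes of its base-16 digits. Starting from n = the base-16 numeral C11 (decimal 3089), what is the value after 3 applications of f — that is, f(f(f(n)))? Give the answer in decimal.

3089 = (12,1,1)_16 → 12³ + 1³ + 1³ = 1730
1730 = (6,12,2)_16 → 6³ + 12³ + 2³ = 1952
1952 = (7,10,0)_16 → 7³ + 10³ + 0³ = 1343

1343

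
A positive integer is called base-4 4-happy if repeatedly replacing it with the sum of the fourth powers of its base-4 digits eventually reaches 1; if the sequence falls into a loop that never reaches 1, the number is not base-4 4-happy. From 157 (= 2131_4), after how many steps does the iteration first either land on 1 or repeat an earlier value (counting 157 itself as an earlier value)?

7

157 = (2,1,3,1)_4 → 99
99 = (1,2,0,3)_4 → 98
98 = (1,2,0,2)_4 → 33
33 = (2,0,1)_4 → 17
17 = (1,0,1)_4 → 2
2 = (2)_4 → 16
16 = (1,0,0)_4 → 1  — reached 1.
That took 7 steps.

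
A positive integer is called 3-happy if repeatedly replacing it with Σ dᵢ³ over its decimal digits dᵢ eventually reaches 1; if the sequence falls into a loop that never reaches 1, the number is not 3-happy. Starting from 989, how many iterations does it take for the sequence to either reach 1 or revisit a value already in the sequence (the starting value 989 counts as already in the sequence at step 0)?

989 → 9³ + 8³ + 9³ = 1970
1970 → 1³ + 9³ + 7³ + 0³ = 1073
1073 → 1³ + 0³ + 7³ + 3³ = 371
371 → 3³ + 7³ + 1³ = 371  — 371 repeats.
That took 4 steps.

4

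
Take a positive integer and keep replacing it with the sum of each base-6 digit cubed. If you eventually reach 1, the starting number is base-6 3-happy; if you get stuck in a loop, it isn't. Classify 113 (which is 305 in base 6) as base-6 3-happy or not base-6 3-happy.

not base-6 3-happy

113 = (3,0,5)_6 → 3³ + 0³ + 5³ = 27 + 0 + 125 = 152
152 = (4,1,2)_6 → 4³ + 1³ + 2³ = 64 + 1 + 8 = 73
73 = (2,0,1)_6 → 2³ + 0³ + 1³ = 8 + 0 + 1 = 9
9 = (1,3)_6 → 1³ + 3³ = 1 + 27 = 28
28 = (4,4)_6 → 4³ + 4³ = 64 + 64 = 128
128 = (3,3,2)_6 → 3³ + 3³ + 2³ = 27 + 27 + 8 = 62
62 = (1,4,2)_6 → 1³ + 4³ + 2³ = 1 + 64 + 8 = 73  — 73 already seen; the sequence cycles without reaching 1.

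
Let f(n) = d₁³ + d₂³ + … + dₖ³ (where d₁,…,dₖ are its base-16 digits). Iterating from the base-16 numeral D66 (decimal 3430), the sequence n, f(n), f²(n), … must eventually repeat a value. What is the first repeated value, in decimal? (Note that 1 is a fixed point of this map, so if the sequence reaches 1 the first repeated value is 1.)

3430 = (13,6,6)_16 → 2629
2629 = (10,4,5)_16 → 1189
1189 = (4,10,5)_16 → 1189  — 1189 already appeared earlier.

1189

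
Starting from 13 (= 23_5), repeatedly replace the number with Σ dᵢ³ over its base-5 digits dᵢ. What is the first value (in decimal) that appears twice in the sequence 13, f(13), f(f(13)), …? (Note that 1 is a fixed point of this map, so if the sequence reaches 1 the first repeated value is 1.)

13 = (2,3)_5 → 2³ + 3³ = 35
35 = (1,2,0)_5 → 1³ + 2³ + 0³ = 9
9 = (1,4)_5 → 1³ + 4³ = 65
65 = (2,3,0)_5 → 2³ + 3³ + 0³ = 35  — 35 already appeared earlier.

35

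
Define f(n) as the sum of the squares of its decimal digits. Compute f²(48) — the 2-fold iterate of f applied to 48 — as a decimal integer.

48 → 4² + 8² = 80
80 → 8² + 0² = 64

64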